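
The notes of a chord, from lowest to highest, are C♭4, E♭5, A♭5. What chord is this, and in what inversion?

The pitch classes Cb, Eb, Ab arrange in thirds as Ab–Cb–Eb: an Ab minor triad.
The lowest note is Cb, the third of the chord, so this is first inversion (figured bass 6).

Ab minor, first inversion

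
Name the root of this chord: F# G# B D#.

F#, G#, B, D# are the tones of a G# minor seventh chord (G#–B–D#–F#), making G# the root.

G#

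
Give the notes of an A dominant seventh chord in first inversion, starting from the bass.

Spelling A dominant seventh: A–C#–E–G. In first inversion the third is bass, giving C#, E, G, A from the bottom.

C#, E, G, A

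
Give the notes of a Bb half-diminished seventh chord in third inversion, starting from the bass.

The chord tones are Bb–Db–Fb–Ab. With the seventh (Ab) lowest for third inversion: Ab, Bb, Db, Fb.

Ab, Bb, Db, Fb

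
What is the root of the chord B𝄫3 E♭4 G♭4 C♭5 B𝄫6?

Bbb, Eb, Gb, Cb are the tones of a Cb dominant seventh chord (Cb–Eb–Gb–Bbb), making Cb the root.

Cb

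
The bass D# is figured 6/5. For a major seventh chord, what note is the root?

The figures 6/5 mean the third of the chord is in the bass. If D# is the third of a major seventh chord, the root is B (chord tones B–D#–F#–A#).

B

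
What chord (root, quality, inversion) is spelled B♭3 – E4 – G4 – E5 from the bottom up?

E diminished, second inversion

Reducing to letter names: Bb, E, G. These stack in thirds as E–G–Bb — an E diminished triad.
The lowest note is Bb, the fifth of the chord, so this is second inversion (figured bass 6/4).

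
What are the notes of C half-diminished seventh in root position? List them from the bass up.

C, Eb, Gb, Bb

The chord tones are C–Eb–Gb–Bb. With the root (C) lowest for root position: C, Eb, Gb, Bb.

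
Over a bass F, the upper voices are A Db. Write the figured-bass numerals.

6

The notes F, A, Db stack in thirds as Db–F–A — a Db augmented triad. The bass F is the third, so this is first inversion: figured 6.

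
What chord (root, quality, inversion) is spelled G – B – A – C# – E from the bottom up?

A dominant ninth, third inversion

Reducing to letter names: G, B, A, C#, E. These stack in thirds as A–C#–E–G–B — an A dominant ninth chord.
The lowest note is G, the seventh of the chord, so this is third inversion.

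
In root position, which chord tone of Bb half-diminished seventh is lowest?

Bb

In root position the root is lowest. For Bb half-diminished seventh (Bb–Db–Fb–Ab) that is Bb.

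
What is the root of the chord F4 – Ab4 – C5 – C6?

F, Ab, C are the tones of an F minor triad (F–Ab–C), making F the root.

F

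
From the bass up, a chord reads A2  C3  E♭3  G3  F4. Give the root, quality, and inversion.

The distinct note names are A, C, Eb, G, F. Stacked in thirds they read F–A–C–Eb–G, which is a dominant ninth chord on F.
With the third (A) in the bass, the chord is in first inversion.

F dominant ninth, first inversion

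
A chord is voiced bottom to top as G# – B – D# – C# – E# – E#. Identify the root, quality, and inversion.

Reducing to letter names: G#, B, D#, C#, E#. These stack in thirds as C#–E#–G#–B–D# — a C# dominant ninth chord.
G# is the fifth of C# dominant ninth; fifth in the bass means second inversion.

C# dominant ninth, second inversion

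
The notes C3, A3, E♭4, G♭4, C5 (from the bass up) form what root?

Reordering C, A, Eb, Gb into stacked thirds gives A–C–Eb–Gb; the bottom of that stack, A, is the root.

A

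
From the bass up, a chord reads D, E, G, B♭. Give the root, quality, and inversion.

E half-diminished seventh, third inversion

Reducing to letter names: D, E, G, Bb. These stack in thirds as E–G–Bb–D — an E half-diminished seventh chord.
With the seventh (D) in the bass, the chord is in third inversion (figured bass 4/2).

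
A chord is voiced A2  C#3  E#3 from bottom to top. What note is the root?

A

Reordering A, C#, E# into stacked thirds gives A–C#–E#; the bottom of that stack, A, is the root.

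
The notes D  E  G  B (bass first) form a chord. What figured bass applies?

4/2

The notes D, E, G, B stack in thirds as E–G–B–D — an E minor seventh chord. The bass D is the seventh, so this is third inversion: figured 4/2.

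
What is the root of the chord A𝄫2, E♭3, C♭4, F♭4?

Fb

The distinct letter names are Abb, Eb, Cb, Fb. Arranged as a stack of thirds they read Fb–Abb–Cb–Eb, so Fb is the root (an Fb minor-major seventh chord).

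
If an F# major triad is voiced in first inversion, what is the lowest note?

A#

In first inversion the third is lowest. For F# major (F#–A#–C#) that is A#.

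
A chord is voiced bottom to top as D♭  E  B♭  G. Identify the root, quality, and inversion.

The pitch classes Db, E, Bb, G arrange in thirds as E–G–Bb–Db: an E diminished seventh chord.
The lowest note is Db, the seventh of the chord, so this is third inversion (figured bass 4/2).

E diminished seventh, third inversion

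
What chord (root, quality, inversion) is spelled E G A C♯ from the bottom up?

The pitch classes E, G, A, C# arrange in thirds as A–C#–E–G: an A dominant seventh chord.
The lowest note is E, the fifth of the chord, so this is second inversion (figured bass 4/3).

A dominant seventh, second inversion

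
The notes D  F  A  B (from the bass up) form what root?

D, F, A, B are the tones of a B half-diminished seventh chord (B–D–F–A), making B the root.

B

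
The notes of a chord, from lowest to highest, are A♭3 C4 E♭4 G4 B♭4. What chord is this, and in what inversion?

Reducing to letter names: Ab, C, Eb, G, Bb. These stack in thirds as Ab–C–Eb–G–Bb — an Ab major ninth chord.
With the root (Ab) in the bass, the chord is in root position.

Ab major ninth, root position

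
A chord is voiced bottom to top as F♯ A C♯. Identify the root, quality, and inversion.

The pitch classes F#, A, C# arrange in thirds as F#–A–C#: an F# minor triad.
With the root (F#) in the bass, the chord is in root position (figured bass 5/3).

F# minor, root position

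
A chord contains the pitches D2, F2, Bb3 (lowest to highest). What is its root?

Bb

Reordering D, F, Bb into stacked thirds gives Bb–D–F; the bottom of that stack, Bb, is the root.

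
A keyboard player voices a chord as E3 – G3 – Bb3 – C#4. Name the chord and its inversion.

The distinct note names are E, G, Bb, C#. Stacked in thirds they read C#–E–G–Bb, which is a diminished seventh chord on C#.
The lowest note is E, the third of the chord, so this is first inversion (figured bass 6/5).

C# diminished seventh, first inversion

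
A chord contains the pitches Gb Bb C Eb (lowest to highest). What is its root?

The distinct letter names are Gb, Bb, C, Eb. Arranged as a stack of thirds they read C–Eb–Gb–Bb, so C is the root (a C half-diminished seventh chord).

C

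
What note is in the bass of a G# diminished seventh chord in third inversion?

G# diminished seventh is G#–B–D–F. Third inversion places the seventh in the bass: F.

F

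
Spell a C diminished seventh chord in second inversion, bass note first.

C diminished seventh is C–Eb–Gb–Bbb. Second inversion puts the fifth (Gb) in the bass, with the remaining tones above: Gb, Bbb, C, Eb.

Gb, Bbb, C, Eb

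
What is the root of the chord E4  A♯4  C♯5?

A#

The distinct letter names are E, A#, C#. Arranged as a stack of thirds they read A#–C#–E, so A# is the root (an A# diminished triad).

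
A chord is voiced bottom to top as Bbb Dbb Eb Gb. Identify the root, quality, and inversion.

Eb diminished seventh, second inversion

The distinct note names are Bbb, Dbb, Eb, Gb. Stacked in thirds they read Eb–Gb–Bbb–Dbb, which is a diminished seventh chord on Eb.
The lowest note is Bbb, the fifth of the chord, so this is second inversion (figured bass 4/3).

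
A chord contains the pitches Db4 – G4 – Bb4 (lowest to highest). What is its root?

The distinct letter names are Db, G, Bb. Arranged as a stack of thirds they read G–Bb–Db, so G is the root (a G diminished triad).

G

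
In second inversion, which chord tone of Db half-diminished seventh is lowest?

Abb

Db half-diminished seventh is Db–Fb–Abb–Cb. Second inversion places the fifth in the bass: Abb.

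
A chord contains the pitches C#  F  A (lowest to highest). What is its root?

The distinct letter names are C#, F, A. Arranged as a stack of thirds they read F–A–C#, so F is the root (an F augmented triad).

F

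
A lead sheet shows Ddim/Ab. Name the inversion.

Ddim/Ab means D diminished with Ab in the bass. Ab is the fifth of D diminished (D–F–Ab), so this is second inversion.

second inversion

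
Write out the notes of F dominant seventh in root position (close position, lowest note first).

F dominant seventh is F–A–C–Eb. Root position puts the root (F) in the bass, with the remaining tones above: F, A, C, Eb.

F, A, C, Eb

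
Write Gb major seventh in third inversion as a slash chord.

Gbmaj7/F

Third inversion of Gb major seventh has the seventh (F) in the bass. As a slash chord: Gbmaj7/F.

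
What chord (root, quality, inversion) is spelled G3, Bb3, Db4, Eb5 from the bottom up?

Reducing to letter names: G, Bb, Db, Eb. These stack in thirds as Eb–G–Bb–Db — an Eb dominant seventh chord.
With the third (G) in the bass, the chord is in first inversion (figured bass 6/5).

Eb dominant seventh, first inversion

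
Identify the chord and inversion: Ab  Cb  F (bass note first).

F diminished, first inversion

The distinct note names are Ab, Cb, F. Stacked in thirds they read F–Ab–Cb, which is a diminished triad on F.
The lowest note is Ab, the third of the chord, so this is first inversion (figured bass 6).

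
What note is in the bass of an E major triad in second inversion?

B

The fifth of E major (E–G#–B) is B; that is the bass in second inversion.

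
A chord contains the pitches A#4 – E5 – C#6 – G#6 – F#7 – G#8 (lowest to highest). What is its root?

Reordering A#, E, C#, G#, F# into stacked thirds gives F#–A#–C#–E–G#; the bottom of that stack, F#, is the root.

F#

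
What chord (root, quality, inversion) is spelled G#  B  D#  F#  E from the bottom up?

The pitch classes G#, B, D#, F#, E arrange in thirds as E–G#–B–D#–F#: an E major ninth chord.
With the third (G#) in the bass, the chord is in first inversion.

E major ninth, first inversion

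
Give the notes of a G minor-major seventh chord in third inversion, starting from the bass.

G minor-major seventh is G–Bb–D–F#. Third inversion puts the seventh (F#) in the bass, with the remaining tones above: F#, G, Bb, D.

F#, G, Bb, D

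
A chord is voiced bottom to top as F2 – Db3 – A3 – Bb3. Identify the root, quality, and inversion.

Bb minor-major seventh, second inversion

The distinct note names are F, Db, A, Bb. Stacked in thirds they read Bb–Db–F–A, which is a minor-major seventh chord on Bb.
The lowest note is F, the fifth of the chord, so this is second inversion (figured bass 4/3).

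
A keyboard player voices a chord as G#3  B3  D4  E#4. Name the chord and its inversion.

E# diminished seventh, first inversion

The pitch classes G#, B, D, E# arrange in thirds as E#–G#–B–D: an E# diminished seventh chord.
The lowest note is G#, the third of the chord, so this is first inversion (figured bass 6/5).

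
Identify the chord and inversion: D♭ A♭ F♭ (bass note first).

Db minor, root position

Reducing to letter names: Db, Ab, Fb. These stack in thirds as Db–Fb–Ab — a Db minor triad.
With the root (Db) in the bass, the chord is in root position (figured bass 5/3).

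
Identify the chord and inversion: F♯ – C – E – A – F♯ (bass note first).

F# half-diminished seventh, root position

Reducing to letter names: F#, C, E, A. These stack in thirds as F#–A–C–E — an F# half-diminished seventh chord.
F# is the root of F# half-diminished seventh; root in the bass means root position (figured bass 7).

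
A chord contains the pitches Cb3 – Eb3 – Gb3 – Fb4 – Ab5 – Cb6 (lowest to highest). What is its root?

Cb, Eb, Gb, Fb, Ab are the tones of an Fb major ninth chord (Fb–Ab–Cb–Eb–Gb), making Fb the root.

Fb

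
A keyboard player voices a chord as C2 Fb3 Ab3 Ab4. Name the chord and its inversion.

Fb augmented, second inversion

The pitch classes C, Fb, Ab arrange in thirds as Fb–Ab–C: an Fb augmented triad.
With the fifth (C) in the bass, the chord is in second inversion (figured bass 6/4).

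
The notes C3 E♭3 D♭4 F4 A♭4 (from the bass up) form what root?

C, Eb, Db, F, Ab are the tones of a Db major ninth chord (Db–F–Ab–C–Eb), making Db the root.

Db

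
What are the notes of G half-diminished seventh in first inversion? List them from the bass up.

Spelling G half-diminished seventh: G–Bb–Db–F. In first inversion the third is bass, giving Bb, Db, F, G from the bottom.

Bb, Db, F, G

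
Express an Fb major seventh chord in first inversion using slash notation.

First inversion of Fb major seventh has the third (Ab) in the bass. As a slash chord: Fbmaj7/Ab.

Fbmaj7/Ab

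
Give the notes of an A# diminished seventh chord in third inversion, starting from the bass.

A# diminished seventh is A#–C#–E–G. Third inversion puts the seventh (G) in the bass, with the remaining tones above: G, A#, C#, E.

G, A#, C#, E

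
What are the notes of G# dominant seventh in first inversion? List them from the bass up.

B#, D#, F#, G#

G# dominant seventh is G#–B#–D#–F#. First inversion puts the third (B#) in the bass, with the remaining tones above: B#, D#, F#, G#.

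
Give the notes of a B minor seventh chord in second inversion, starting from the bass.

The chord tones are B–D–F#–A. With the fifth (F#) lowest for second inversion: F#, A, B, D.

F#, A, B, D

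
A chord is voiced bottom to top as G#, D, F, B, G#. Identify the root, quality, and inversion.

G# diminished seventh, root position

Reducing to letter names: G#, D, F, B. These stack in thirds as G#–B–D–F — a G# diminished seventh chord.
The lowest note is G#, the root of the chord, so this is root position (figured bass 7).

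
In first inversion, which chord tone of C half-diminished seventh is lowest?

Eb

In first inversion the third is lowest. For C half-diminished seventh (C–Eb–Gb–Bb) that is Eb.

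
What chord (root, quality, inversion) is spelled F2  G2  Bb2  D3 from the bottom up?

The pitch classes F, G, Bb, D arrange in thirds as G–Bb–D–F: a G minor seventh chord.
With the seventh (F) in the bass, the chord is in third inversion (figured bass 4/2).

G minor seventh, third inversion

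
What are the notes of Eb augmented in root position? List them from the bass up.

Eb, G, B

Spelling Eb augmented: Eb–G–B. In root position the root is bass, giving Eb, G, B from the bottom.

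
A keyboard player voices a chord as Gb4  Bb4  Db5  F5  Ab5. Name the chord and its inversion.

The distinct note names are Gb, Bb, Db, F, Ab. Stacked in thirds they read Gb–Bb–Db–F–Ab, which is a major ninth chord on Gb.
With the root (Gb) in the bass, the chord is in root position.

Gb major ninth, root position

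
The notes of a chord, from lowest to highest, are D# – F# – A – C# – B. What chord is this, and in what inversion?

B dominant ninth, first inversion

Reducing to letter names: D#, F#, A, C#, B. These stack in thirds as B–D#–F#–A–C# — a B dominant ninth chord.
D# is the third of B dominant ninth; third in the bass means first inversion.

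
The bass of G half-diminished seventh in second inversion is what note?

G half-diminished seventh is G–Bb–Db–F. Second inversion places the fifth in the bass: Db.

Db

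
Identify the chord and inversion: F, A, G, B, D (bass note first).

The distinct note names are F, A, G, B, D. Stacked in thirds they read G–B–D–F–A, which is a dominant ninth chord on G.
F is the seventh of G dominant ninth; seventh in the bass means third inversion.

G dominant ninth, third inversion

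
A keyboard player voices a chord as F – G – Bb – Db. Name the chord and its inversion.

The distinct note names are F, G, Bb, Db. Stacked in thirds they read G–Bb–Db–F, which is a half-diminished seventh chord on G.
With the seventh (F) in the bass, the chord is in third inversion (figured bass 4/2).

G half-diminished seventh, third inversion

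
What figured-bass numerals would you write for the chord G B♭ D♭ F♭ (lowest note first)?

The notes G, Bb, Db, Fb stack in thirds as G–Bb–Db–Fb — a G diminished seventh chord. The bass G is the root, so this is root position: figured 7.

7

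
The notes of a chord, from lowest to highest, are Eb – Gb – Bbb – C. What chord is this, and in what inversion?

The pitch classes Eb, Gb, Bbb, C arrange in thirds as C–Eb–Gb–Bbb: a C diminished seventh chord.
The lowest note is Eb, the third of the chord, so this is first inversion (figured bass 6/5).

C diminished seventh, first inversion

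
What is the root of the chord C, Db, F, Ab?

Db

Reordering C, Db, F, Ab into stacked thirds gives Db–F–Ab–C; the bottom of that stack, Db, is the root.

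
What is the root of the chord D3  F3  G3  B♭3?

G

Reordering D, F, G, Bb into stacked thirds gives G–Bb–D–F; the bottom of that stack, G, is the root.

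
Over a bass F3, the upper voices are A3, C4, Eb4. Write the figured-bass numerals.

7

The notes F, A, C, Eb stack in thirds as F–A–C–Eb — an F dominant seventh chord. The bass F is the root, so this is root position: figured 7.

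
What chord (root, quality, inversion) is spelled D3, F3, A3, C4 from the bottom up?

D minor seventh, root position

The pitch classes D, F, A, C arrange in thirds as D–F–A–C: a D minor seventh chord.
With the root (D) in the bass, the chord is in root position (figured bass 7).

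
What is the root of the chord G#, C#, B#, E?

C#

G#, C#, B#, E are the tones of a C# minor-major seventh chord (C#–E–G#–B#), making C# the root.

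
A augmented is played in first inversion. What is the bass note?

The third of A augmented (A–C#–E#) is C#; that is the bass in first inversion.

C#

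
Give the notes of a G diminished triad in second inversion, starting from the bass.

Spelling G diminished: G–Bb–Db. In second inversion the fifth is bass, giving Db, G, Bb from the bottom.

Db, G, Bb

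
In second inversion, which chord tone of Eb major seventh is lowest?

Bb

Eb major seventh is Eb–G–Bb–D. Second inversion places the fifth in the bass: Bb.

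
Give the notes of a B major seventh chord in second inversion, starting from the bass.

F#, A#, B, D#

Spelling B major seventh: B–D#–F#–A#. In second inversion the fifth is bass, giving F#, A#, B, D# from the bottom.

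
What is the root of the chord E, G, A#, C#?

A#

The distinct letter names are E, G, A#, C#. Arranged as a stack of thirds they read A#–C#–E–G, so A# is the root (an A# diminished seventh chord).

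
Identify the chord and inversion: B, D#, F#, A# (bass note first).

The pitch classes B, D#, F#, A# arrange in thirds as B–D#–F#–A#: a B major seventh chord.
With the root (B) in the bass, the chord is in root position (figured bass 7).

B major seventh, root position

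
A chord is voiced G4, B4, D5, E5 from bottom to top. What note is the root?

E

Reordering G, B, D, E into stacked thirds gives E–G–B–D; the bottom of that stack, E, is the root.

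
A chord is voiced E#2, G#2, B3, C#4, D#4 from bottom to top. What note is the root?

Reordering E#, G#, B, C#, D# into stacked thirds gives C#–E#–G#–B–D#; the bottom of that stack, C#, is the root.

C#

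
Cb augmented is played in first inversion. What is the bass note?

Cb augmented is Cb–Eb–G. First inversion places the third in the bass: Eb.

Eb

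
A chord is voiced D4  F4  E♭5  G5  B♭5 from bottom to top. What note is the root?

Eb

D, F, Eb, G, Bb are the tones of an Eb major ninth chord (Eb–G–Bb–D–F), making Eb the root.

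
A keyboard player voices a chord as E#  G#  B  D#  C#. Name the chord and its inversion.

The distinct note names are E#, G#, B, D#, C#. Stacked in thirds they read C#–E#–G#–B–D#, which is a dominant ninth chord on C#.
E# is the third of C# dominant ninth; third in the bass means first inversion.

C# dominant ninth, first inversion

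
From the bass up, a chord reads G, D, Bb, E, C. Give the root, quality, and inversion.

The pitch classes G, D, Bb, E, C arrange in thirds as C–E–G–Bb–D: a C dominant ninth chord.
The lowest note is G, the fifth of the chord, so this is second inversion.

C dominant ninth, second inversion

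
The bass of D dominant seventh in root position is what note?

D dominant seventh is D–F#–A–C. Root position places the root in the bass: D.

D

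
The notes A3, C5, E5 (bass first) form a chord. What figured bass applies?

The notes A, C, E stack in thirds as A–C–E — an A minor triad. The bass A is the root, so this is root position: figured 5/3.

5/3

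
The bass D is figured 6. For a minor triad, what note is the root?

B

The figures 6 mean the third of the chord is in the bass. If D is the third of a minor triad, the root is B (chord tones B–D–F#).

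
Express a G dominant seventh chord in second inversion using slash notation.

G7/D

Second inversion of G dominant seventh has the fifth (D) in the bass. As a slash chord: G7/D.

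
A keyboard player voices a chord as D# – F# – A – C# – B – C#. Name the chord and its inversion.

B dominant ninth, first inversion

Reducing to letter names: D#, F#, A, C#, B. These stack in thirds as B–D#–F#–A–C# — a B dominant ninth chord.
D# is the third of B dominant ninth; third in the bass means first inversion.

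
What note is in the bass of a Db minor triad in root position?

Db minor is Db–Fb–Ab. Root position places the root in the bass: Db.

Db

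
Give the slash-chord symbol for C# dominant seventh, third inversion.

C#7/B

Third inversion of C# dominant seventh has the seventh (B) in the bass. As a slash chord: C#7/B.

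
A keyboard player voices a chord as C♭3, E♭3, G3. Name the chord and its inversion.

Cb augmented, root position

Reducing to letter names: Cb, Eb, G. These stack in thirds as Cb–Eb–G — a Cb augmented triad.
Cb is the root of Cb augmented; root in the bass means root position (figured bass 5/3).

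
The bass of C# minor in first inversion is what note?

E

In first inversion the third is lowest. For C# minor (C#–E–G#) that is E.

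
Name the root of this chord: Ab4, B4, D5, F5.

Reordering Ab, B, D, F into stacked thirds gives B–D–F–Ab; the bottom of that stack, B, is the root.

B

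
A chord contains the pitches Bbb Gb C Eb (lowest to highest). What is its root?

C

Bbb, Gb, C, Eb are the tones of a C diminished seventh chord (C–Eb–Gb–Bbb), making C the root.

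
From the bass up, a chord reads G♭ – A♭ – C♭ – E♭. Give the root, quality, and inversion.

The distinct note names are Gb, Ab, Cb, Eb. Stacked in thirds they read Ab–Cb–Eb–Gb, which is a minor seventh chord on Ab.
The lowest note is Gb, the seventh of the chord, so this is third inversion (figured bass 4/2).

Ab minor seventh, third inversion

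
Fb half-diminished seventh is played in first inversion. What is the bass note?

Abb

In first inversion the third is lowest. For Fb half-diminished seventh (Fb–Abb–Cbb–Ebb) that is Abb.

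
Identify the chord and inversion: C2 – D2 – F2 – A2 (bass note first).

D minor seventh, third inversion

The pitch classes C, D, F, A arrange in thirds as D–F–A–C: a D minor seventh chord.
C is the seventh of D minor seventh; seventh in the bass means third inversion (figured bass 4/2).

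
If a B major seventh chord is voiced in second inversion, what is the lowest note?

F#

The fifth of B major seventh (B–D#–F#–A#) is F#; that is the bass in second inversion.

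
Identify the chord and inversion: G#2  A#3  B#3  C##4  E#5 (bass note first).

A# dominant ninth, third inversion

The pitch classes G#, A#, B#, C##, E# arrange in thirds as A#–C##–E#–G#–B#: an A# dominant ninth chord.
The lowest note is G#, the seventh of the chord, so this is third inversion.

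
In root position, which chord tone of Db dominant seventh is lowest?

Db

In root position the root is lowest. For Db dominant seventh (Db–F–Ab–Cb) that is Db.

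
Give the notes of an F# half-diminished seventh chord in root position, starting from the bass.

F#, A, C, E

Spelling F# half-diminished seventh: F#–A–C–E. In root position the root is bass, giving F#, A, C, E from the bottom.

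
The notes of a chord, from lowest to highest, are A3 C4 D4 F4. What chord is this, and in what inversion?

The pitch classes A, C, D, F arrange in thirds as D–F–A–C: a D minor seventh chord.
The lowest note is A, the fifth of the chord, so this is second inversion (figured bass 4/3).

D minor seventh, second inversion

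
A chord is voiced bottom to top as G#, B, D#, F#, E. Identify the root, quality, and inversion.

E major ninth, first inversion

Reducing to letter names: G#, B, D#, F#, E. These stack in thirds as E–G#–B–D#–F# — an E major ninth chord.
The lowest note is G#, the third of the chord, so this is first inversion.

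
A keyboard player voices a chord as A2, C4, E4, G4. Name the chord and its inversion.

Reducing to letter names: A, C, E, G. These stack in thirds as A–C–E–G — an A minor seventh chord.
The lowest note is A, the root of the chord, so this is root position (figured bass 7).

A minor seventh, root position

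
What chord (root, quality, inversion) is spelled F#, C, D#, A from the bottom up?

Reducing to letter names: F#, C, D#, A. These stack in thirds as D#–F#–A–C — a D# diminished seventh chord.
The lowest note is F#, the third of the chord, so this is first inversion (figured bass 6/5).

D# diminished seventh, first inversion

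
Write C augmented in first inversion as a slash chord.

First inversion of C augmented has the third (E) in the bass. As a slash chord: Caug/E.

Caug/E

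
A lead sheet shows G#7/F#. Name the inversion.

third inversion

G#7/F# means G# dominant seventh with F# in the bass. F# is the seventh of G# dominant seventh (G#–B#–D#–F#), so this is third inversion.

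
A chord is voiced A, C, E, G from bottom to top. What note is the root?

Reordering A, C, E, G into stacked thirds gives A–C–E–G; the bottom of that stack, A, is the root.

A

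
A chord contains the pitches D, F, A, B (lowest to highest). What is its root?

D, F, A, B are the tones of a B half-diminished seventh chord (B–D–F–A), making B the root.

B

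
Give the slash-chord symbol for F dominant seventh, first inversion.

F7/A

First inversion of F dominant seventh has the third (A) in the bass. As a slash chord: F7/A.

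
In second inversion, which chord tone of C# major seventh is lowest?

C# major seventh is C#–E#–G#–B#. Second inversion places the fifth in the bass: G#.

G#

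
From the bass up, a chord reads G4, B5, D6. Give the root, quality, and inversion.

The pitch classes G, B, D arrange in thirds as G–B–D: a G major triad.
The lowest note is G, the root of the chord, so this is root position (figured bass 5/3).

G major, root position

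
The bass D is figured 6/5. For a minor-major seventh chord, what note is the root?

B

The figures 6/5 mean the third of the chord is in the bass. If D is the third of a minor-major seventh chord, the root is B (chord tones B–D–F#–A#).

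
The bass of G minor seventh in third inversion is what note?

The seventh of G minor seventh (G–Bb–D–F) is F; that is the bass in third inversion.

F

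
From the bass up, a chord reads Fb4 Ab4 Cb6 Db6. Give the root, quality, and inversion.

Db minor seventh, first inversion

The distinct note names are Fb, Ab, Cb, Db. Stacked in thirds they read Db–Fb–Ab–Cb, which is a minor seventh chord on Db.
Fb is the third of Db minor seventh; third in the bass means first inversion (figured bass 6/5).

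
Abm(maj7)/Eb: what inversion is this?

Abm(maj7)/Eb means Ab minor-major seventh with Eb in the bass. Eb is the fifth of Ab minor-major seventh (Ab–Cb–Eb–G), so this is second inversion.

second inversion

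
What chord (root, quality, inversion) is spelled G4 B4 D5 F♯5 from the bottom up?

The distinct note names are G, B, D, F#. Stacked in thirds they read G–B–D–F#, which is a major seventh chord on G.
The lowest note is G, the root of the chord, so this is root position (figured bass 7).

G major seventh, root position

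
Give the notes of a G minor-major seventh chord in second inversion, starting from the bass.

Spelling G minor-major seventh: G–Bb–D–F#. In second inversion the fifth is bass, giving D, F#, G, Bb from the bottom.

D, F#, G, Bb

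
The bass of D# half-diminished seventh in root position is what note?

D#

The root of D# half-diminished seventh (D#–F#–A–C#) is D#; that is the bass in root position.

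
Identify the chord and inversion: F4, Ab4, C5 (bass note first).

F minor, root position

Reducing to letter names: F, Ab, C. These stack in thirds as F–Ab–C — an F minor triad.
With the root (F) in the bass, the chord is in root position (figured bass 5/3).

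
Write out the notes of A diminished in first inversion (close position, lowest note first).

The chord tones are A–C–Eb. With the third (C) lowest for first inversion: C, Eb, A.

C, Eb, A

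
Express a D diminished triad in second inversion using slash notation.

Ddim/Ab

Second inversion of D diminished has the fifth (Ab) in the bass. As a slash chord: Ddim/Ab.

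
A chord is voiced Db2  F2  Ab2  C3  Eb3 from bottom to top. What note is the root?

The distinct letter names are Db, F, Ab, C, Eb. Arranged as a stack of thirds they read Db–F–Ab–C–Eb, so Db is the root (a Db major ninth chord).

Db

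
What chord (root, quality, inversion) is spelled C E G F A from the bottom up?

Reducing to letter names: C, E, G, F, A. These stack in thirds as F–A–C–E–G — an F major ninth chord.
With the fifth (C) in the bass, the chord is in second inversion.

F major ninth, second inversion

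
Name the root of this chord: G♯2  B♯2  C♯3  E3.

The distinct letter names are G#, B#, C#, E. Arranged as a stack of thirds they read C#–E–G#–B#, so C# is the root (a C# minor-major seventh chord).

C#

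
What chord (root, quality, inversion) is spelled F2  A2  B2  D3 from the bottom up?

Reducing to letter names: F, A, B, D. These stack in thirds as B–D–F–A — a B half-diminished seventh chord.
The lowest note is F, the fifth of the chord, so this is second inversion (figured bass 4/3).

B half-diminished seventh, second inversion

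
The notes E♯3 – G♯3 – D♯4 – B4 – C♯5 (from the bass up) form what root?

C#

Reordering E#, G#, D#, B, C# into stacked thirds gives C#–E#–G#–B–D#; the bottom of that stack, C#, is the root.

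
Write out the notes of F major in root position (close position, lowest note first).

F major is F–A–C. Root position puts the root (F) in the bass, with the remaining tones above: F, A, C.

F, A, C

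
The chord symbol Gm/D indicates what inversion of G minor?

Gm/D means G minor with D in the bass. D is the fifth of G minor (G–Bb–D), so this is second inversion.

second inversion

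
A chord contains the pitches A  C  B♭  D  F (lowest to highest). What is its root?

A, C, Bb, D, F are the tones of a Bb major ninth chord (Bb–D–F–A–C), making Bb the root.

Bb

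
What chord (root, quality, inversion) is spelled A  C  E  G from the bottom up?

Reducing to letter names: A, C, E, G. These stack in thirds as A–C–E–G — an A minor seventh chord.
The lowest note is A, the root of the chord, so this is root position (figured bass 7).

A minor seventh, root position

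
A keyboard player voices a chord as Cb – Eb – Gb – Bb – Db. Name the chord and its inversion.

Reducing to letter names: Cb, Eb, Gb, Bb, Db. These stack in thirds as Cb–Eb–Gb–Bb–Db — a Cb major ninth chord.
The lowest note is Cb, the root of the chord, so this is root position.

Cb major ninth, root position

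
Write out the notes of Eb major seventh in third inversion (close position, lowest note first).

D, Eb, G, Bb

Spelling Eb major seventh: Eb–G–Bb–D. In third inversion the seventh is bass, giving D, Eb, G, Bb from the bottom.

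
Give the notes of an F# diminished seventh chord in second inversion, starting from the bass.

Spelling F# diminished seventh: F#–A–C–Eb. In second inversion the fifth is bass, giving C, Eb, F#, A from the bottom.

C, Eb, F#, A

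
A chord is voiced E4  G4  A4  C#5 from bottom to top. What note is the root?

A

E, G, A, C# are the tones of an A dominant seventh chord (A–C#–E–G), making A the root.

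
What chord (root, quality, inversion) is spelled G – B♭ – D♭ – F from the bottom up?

G half-diminished seventh, root position

Reducing to letter names: G, Bb, Db, F. These stack in thirds as G–Bb–Db–F — a G half-diminished seventh chord.
G is the root of G half-diminished seventh; root in the bass means root position (figured bass 7).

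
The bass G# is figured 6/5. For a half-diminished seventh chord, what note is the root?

The figures 6/5 mean the third of the chord is in the bass. If G# is the third of a half-diminished seventh chord, the root is E# (chord tones E#–G#–B–D#).

E#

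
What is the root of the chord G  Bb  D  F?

G, Bb, D, F are the tones of a G minor seventh chord (G–Bb–D–F), making G the root.

G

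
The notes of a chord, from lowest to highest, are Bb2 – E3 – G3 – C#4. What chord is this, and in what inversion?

C# diminished seventh, third inversion

The distinct note names are Bb, E, G, C#. Stacked in thirds they read C#–E–G–Bb, which is a diminished seventh chord on C#.
Bb is the seventh of C# diminished seventh; seventh in the bass means third inversion (figured bass 4/2).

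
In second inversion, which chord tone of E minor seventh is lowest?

E minor seventh is E–G–B–D. Second inversion places the fifth in the bass: B.

B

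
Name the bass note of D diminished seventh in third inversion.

In third inversion the seventh is lowest. For D diminished seventh (D–F–Ab–Cb) that is Cb.

Cb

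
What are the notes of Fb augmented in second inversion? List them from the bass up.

C, Fb, Ab

Fb augmented is Fb–Ab–C. Second inversion puts the fifth (C) in the bass, with the remaining tones above: C, Fb, Ab.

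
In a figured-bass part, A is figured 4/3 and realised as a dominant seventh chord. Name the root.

The figures 4/3 mean the fifth of the chord is in the bass. If A is the fifth of a dominant seventh chord, the root is D (chord tones D–F#–A–C).

D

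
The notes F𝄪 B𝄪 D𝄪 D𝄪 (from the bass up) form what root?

F##, B##, D## are the tones of a B## diminished triad (B##–D##–F##), making B## the root.

B##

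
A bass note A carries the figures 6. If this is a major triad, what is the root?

F

The figures 6 mean the third of the chord is in the bass. If A is the third of a major triad, the root is F (chord tones F–A–C).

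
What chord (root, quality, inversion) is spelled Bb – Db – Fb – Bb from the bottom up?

Reducing to letter names: Bb, Db, Fb. These stack in thirds as Bb–Db–Fb — a Bb diminished triad.
The lowest note is Bb, the root of the chord, so this is root position (figured bass 5/3).

Bb diminished, root position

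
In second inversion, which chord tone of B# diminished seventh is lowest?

F#

In second inversion the fifth is lowest. For B# diminished seventh (B#–D#–F#–A) that is F#.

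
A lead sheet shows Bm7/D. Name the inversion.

Bm7/D means B minor seventh with D in the bass. D is the third of B minor seventh (B–D–F#–A), so this is first inversion.

first inversion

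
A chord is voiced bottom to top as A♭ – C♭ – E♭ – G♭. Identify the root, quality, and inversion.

Reducing to letter names: Ab, Cb, Eb, Gb. These stack in thirds as Ab–Cb–Eb–Gb — an Ab minor seventh chord.
Ab is the root of Ab minor seventh; root in the bass means root position (figured bass 7).

Ab minor seventh, root position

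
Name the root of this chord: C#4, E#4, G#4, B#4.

C#

Reordering C#, E#, G#, B# into stacked thirds gives C#–E#–G#–B#; the bottom of that stack, C#, is the root.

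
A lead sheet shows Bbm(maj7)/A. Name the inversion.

Bbm(maj7)/A means Bb minor-major seventh with A in the bass. A is the seventh of Bb minor-major seventh (Bb–Db–F–A), so this is third inversion.

third inversion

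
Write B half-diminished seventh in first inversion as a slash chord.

Bø7/D

First inversion of B half-diminished seventh has the third (D) in the bass. As a slash chord: Bø7/D.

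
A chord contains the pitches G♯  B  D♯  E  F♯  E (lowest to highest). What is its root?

E

The distinct letter names are G#, B, D#, E, F#. Arranged as a stack of thirds they read E–G#–B–D#–F#, so E is the root (an E major ninth chord).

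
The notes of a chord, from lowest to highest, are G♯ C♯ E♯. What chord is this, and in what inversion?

C# major, second inversion

The distinct note names are G#, C#, E#. Stacked in thirds they read C#–E#–G#, which is a major triad on C#.
With the fifth (G#) in the bass, the chord is in second inversion (figured bass 6/4).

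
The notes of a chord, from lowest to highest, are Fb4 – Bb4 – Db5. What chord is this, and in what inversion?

The distinct note names are Fb, Bb, Db. Stacked in thirds they read Bb–Db–Fb, which is a diminished triad on Bb.
Fb is the fifth of Bb diminished; fifth in the bass means second inversion (figured bass 6/4).

Bb diminished, second inversion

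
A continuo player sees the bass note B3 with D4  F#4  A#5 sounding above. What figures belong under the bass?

7

The notes B, D, F#, A# stack in thirds as B–D–F#–A# — a B minor-major seventh chord. The bass B is the root, so this is root position: figured 7.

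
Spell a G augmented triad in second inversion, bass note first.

Spelling G augmented: G–B–D#. In second inversion the fifth is bass, giving D#, G, B from the bottom.

D#, G, B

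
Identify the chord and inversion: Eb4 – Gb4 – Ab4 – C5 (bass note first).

The pitch classes Eb, Gb, Ab, C arrange in thirds as Ab–C–Eb–Gb: an Ab dominant seventh chord.
With the fifth (Eb) in the bass, the chord is in second inversion (figured bass 4/3).

Ab dominant seventh, second inversion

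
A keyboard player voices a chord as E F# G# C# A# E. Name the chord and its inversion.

F# dominant ninth, third inversion

The pitch classes E, F#, G#, C#, A# arrange in thirds as F#–A#–C#–E–G#: an F# dominant ninth chord.
With the seventh (E) in the bass, the chord is in third inversion.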